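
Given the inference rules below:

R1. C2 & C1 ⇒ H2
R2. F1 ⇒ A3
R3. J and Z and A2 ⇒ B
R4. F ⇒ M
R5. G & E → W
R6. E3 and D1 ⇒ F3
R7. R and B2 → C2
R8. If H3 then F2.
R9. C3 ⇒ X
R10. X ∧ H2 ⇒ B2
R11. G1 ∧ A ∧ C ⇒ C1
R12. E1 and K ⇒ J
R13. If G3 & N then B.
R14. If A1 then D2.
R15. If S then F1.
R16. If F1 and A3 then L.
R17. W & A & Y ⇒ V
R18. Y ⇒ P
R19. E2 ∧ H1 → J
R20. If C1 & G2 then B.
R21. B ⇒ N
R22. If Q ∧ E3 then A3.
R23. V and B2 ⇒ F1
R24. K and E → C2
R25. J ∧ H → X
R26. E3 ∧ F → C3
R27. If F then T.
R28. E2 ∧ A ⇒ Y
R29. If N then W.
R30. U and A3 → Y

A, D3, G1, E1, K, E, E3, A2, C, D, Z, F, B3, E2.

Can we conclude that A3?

Yes

C1  (by R11: G1, A, C)
J  (by R12: E1, K)
C2  (by R24: K, E)
C3  (by R26: E3, F)
Y  (by R28: E2, A)
H2  (by R1: C2, C1)
B  (by R3: J, Z, A2)
X  (by R9: C3)
B2  (by R10: X, H2)
N  (by R21: B)
W  (by R29: N)
V  (by R17: W, A, Y)
F1  (by R23: V, B2)
A3  (by R2: F1)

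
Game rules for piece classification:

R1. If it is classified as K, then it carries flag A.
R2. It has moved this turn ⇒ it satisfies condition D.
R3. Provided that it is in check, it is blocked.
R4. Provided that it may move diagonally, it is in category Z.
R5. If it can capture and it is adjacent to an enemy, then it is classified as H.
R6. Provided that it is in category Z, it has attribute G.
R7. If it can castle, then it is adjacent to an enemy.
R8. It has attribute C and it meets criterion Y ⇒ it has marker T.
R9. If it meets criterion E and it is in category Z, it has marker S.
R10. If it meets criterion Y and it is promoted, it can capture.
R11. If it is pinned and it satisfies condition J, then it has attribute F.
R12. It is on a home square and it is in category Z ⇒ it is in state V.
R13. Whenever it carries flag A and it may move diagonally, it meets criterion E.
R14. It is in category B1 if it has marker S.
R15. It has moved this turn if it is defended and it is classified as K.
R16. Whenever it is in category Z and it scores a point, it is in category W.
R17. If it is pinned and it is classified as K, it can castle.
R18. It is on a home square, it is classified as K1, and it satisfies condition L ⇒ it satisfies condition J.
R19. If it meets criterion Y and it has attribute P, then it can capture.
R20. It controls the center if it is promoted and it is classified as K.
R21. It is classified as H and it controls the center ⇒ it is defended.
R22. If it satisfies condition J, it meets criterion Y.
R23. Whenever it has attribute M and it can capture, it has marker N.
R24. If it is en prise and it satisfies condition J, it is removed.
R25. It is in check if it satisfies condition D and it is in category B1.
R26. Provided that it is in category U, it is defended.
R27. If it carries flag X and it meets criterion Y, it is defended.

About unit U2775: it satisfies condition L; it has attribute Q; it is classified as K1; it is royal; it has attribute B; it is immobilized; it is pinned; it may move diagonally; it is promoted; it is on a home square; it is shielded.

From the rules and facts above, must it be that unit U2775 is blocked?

Forward chaining from the given facts derives: is in category Z, has attribute G, is in state V, satisfies condition J, meets criterion Y, can capture, has attribute F.
The only rule concluding "it is blocked" is R3, which needs "it is in check"; that is never established.

No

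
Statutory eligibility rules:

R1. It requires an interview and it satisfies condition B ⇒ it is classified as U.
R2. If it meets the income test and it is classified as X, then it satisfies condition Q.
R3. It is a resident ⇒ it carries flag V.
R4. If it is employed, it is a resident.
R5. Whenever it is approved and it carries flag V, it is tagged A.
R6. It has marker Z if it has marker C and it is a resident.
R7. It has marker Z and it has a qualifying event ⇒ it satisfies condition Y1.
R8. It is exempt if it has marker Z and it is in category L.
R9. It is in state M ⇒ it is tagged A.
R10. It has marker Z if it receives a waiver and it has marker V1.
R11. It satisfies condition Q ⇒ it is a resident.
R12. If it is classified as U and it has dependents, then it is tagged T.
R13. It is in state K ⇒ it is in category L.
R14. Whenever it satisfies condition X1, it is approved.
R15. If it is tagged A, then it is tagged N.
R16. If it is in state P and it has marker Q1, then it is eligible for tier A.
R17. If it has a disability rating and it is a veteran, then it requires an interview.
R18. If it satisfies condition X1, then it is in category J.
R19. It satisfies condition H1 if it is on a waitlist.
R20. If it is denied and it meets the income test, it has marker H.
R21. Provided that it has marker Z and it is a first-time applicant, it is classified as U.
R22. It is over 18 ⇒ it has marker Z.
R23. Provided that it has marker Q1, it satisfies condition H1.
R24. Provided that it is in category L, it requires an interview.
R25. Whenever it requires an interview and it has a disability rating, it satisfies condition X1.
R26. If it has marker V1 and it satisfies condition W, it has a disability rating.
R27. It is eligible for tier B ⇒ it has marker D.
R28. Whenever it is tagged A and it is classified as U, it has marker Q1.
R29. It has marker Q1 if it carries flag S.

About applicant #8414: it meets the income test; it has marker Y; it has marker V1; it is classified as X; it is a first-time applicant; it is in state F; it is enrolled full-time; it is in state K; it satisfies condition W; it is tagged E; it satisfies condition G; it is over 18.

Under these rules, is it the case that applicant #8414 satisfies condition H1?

Yes

By R2 (it meets the income test, it is classified as X): it satisfies condition Q.
By R11 (it satisfies condition Q): it is a resident.
By R13 (it is in state K): it is in category L.
By R22 (it is over 18): it has marker Z.
By R24 (it is in category L): it requires an interview.
By R26 (it has marker V1, it satisfies condition W): it has a disability rating.
By R3 (it is a resident): it carries flag V.
By R21 (it has marker Z, it is a first-time applicant): it is classified as U.
By R25 (it requires an interview, it has a disability rating): it satisfies condition X1.
By R14 (it satisfies condition X1): it is approved.
By R5 (it is approved, it carries flag V): it is tagged A.
By R28 (it is tagged A, it is classified as U): it has marker Q1.
By R23 (it has marker Q1): it satisfies condition H1.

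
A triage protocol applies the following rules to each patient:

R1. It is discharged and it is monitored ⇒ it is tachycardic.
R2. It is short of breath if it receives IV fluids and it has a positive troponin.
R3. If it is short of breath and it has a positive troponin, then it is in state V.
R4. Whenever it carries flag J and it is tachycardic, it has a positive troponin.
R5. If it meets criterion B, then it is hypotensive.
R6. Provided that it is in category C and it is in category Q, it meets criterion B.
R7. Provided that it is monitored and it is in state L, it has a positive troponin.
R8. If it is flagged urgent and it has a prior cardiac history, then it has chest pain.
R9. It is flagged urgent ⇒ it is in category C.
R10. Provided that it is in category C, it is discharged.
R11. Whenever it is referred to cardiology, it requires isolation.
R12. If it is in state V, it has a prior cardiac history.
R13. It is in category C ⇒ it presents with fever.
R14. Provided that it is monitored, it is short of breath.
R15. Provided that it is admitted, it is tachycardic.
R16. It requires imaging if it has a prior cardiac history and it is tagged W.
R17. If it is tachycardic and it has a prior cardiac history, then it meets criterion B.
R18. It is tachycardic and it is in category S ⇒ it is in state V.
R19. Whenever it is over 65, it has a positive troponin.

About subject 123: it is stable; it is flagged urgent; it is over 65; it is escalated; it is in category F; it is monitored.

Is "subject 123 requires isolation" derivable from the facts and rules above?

No

Forward chaining from the given facts derives: is in category C, is discharged, presents with fever, is short of breath, has a positive troponin, is tachycardic, is in state V, has a prior cardiac history, meets criterion B, is hypotensive, has chest pain.
The only rule concluding "it requires isolation" is R11, which needs "it is referred to cardiology"; that is never established.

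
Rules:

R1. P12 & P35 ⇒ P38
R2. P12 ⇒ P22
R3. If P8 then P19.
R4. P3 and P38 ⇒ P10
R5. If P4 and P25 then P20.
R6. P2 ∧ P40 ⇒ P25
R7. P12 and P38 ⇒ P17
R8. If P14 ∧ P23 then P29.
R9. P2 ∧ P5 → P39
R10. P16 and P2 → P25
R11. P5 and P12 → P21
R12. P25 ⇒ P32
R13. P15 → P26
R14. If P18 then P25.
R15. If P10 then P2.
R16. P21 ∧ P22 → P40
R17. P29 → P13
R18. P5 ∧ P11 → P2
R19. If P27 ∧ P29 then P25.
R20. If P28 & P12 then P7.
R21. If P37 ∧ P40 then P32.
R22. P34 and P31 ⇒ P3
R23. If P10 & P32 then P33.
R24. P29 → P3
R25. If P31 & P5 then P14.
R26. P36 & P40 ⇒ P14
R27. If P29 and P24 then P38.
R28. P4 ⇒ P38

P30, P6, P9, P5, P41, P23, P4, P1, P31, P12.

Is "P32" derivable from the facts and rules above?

P22  (by R2: P12)
P21  (by R11: P5, P12)
P40  (by R16: P21, P22)
P14  (by R25: P31, P5)
P38  (by R28: P4)
P29  (by R8: P14, P23)
P3  (by R24: P29)
P10  (by R4: P3, P38)
P2  (by R15: P10)
P25  (by R6: P2, P40)
P32  (by R12: P25)

Yes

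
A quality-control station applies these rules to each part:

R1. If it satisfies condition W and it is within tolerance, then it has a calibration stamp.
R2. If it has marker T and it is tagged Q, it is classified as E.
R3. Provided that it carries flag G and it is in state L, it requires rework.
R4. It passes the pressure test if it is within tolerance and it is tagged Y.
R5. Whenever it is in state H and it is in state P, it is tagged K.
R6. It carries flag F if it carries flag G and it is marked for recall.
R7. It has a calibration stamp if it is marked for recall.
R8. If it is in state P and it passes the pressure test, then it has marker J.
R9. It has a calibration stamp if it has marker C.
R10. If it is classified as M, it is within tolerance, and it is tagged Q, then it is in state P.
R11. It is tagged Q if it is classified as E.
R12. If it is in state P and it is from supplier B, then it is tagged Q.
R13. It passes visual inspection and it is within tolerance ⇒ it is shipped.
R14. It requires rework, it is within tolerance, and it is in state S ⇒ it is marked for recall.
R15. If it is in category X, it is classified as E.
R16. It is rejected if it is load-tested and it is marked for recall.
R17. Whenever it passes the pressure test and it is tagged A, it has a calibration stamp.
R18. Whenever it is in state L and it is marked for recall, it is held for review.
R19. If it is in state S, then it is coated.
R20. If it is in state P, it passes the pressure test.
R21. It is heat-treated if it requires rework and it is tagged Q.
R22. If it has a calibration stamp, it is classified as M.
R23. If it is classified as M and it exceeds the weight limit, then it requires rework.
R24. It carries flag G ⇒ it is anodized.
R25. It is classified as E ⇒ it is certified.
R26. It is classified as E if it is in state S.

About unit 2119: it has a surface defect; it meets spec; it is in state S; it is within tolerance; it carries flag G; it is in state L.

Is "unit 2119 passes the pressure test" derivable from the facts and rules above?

Yes

By R3 (it carries flag G, it is in state L): it requires rework.
By R14 (it requires rework, it is within tolerance, it is in state S): it is marked for recall.
By R26 (it is in state S): it is classified as E.
By R7 (it is marked for recall): it has a calibration stamp.
By R11 (it is classified as E): it is tagged Q.
By R22 (it has a calibration stamp): it is classified as M.
By R10 (it is classified as M, it is within tolerance, it is tagged Q): it is in state P.
By R20 (it is in state P): it passes the pressure test.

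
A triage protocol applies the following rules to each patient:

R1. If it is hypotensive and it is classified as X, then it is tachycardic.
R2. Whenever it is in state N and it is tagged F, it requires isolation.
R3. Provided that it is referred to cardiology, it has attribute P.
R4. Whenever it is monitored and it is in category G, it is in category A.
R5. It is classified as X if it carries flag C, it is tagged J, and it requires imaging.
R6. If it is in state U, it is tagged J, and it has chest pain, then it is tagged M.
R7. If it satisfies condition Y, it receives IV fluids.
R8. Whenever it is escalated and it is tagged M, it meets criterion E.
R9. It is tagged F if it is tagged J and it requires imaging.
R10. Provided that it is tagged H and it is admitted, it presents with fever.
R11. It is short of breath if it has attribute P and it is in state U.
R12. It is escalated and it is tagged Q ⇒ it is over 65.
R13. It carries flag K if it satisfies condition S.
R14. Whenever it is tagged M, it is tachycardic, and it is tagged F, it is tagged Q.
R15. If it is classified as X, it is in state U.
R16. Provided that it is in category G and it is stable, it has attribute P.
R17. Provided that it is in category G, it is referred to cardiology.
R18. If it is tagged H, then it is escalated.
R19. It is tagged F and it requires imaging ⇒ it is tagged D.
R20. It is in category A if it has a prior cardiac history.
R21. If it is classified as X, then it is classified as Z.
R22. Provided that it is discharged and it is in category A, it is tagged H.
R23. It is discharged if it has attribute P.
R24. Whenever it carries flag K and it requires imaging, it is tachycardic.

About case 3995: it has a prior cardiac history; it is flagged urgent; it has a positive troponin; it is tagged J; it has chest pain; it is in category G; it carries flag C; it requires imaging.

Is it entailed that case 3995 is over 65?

Forward chaining from the given facts derives: is classified as X, is tagged F, is in state U, is referred to cardiology, is tagged D, is in category A, is classified as Z, has attribute P, is tagged M, is short of breath, is discharged, is tagged H, is escalated, meets criterion E.
The only rule concluding "it is over 65" is R12, which needs "it is tagged Q"; that is never established.

No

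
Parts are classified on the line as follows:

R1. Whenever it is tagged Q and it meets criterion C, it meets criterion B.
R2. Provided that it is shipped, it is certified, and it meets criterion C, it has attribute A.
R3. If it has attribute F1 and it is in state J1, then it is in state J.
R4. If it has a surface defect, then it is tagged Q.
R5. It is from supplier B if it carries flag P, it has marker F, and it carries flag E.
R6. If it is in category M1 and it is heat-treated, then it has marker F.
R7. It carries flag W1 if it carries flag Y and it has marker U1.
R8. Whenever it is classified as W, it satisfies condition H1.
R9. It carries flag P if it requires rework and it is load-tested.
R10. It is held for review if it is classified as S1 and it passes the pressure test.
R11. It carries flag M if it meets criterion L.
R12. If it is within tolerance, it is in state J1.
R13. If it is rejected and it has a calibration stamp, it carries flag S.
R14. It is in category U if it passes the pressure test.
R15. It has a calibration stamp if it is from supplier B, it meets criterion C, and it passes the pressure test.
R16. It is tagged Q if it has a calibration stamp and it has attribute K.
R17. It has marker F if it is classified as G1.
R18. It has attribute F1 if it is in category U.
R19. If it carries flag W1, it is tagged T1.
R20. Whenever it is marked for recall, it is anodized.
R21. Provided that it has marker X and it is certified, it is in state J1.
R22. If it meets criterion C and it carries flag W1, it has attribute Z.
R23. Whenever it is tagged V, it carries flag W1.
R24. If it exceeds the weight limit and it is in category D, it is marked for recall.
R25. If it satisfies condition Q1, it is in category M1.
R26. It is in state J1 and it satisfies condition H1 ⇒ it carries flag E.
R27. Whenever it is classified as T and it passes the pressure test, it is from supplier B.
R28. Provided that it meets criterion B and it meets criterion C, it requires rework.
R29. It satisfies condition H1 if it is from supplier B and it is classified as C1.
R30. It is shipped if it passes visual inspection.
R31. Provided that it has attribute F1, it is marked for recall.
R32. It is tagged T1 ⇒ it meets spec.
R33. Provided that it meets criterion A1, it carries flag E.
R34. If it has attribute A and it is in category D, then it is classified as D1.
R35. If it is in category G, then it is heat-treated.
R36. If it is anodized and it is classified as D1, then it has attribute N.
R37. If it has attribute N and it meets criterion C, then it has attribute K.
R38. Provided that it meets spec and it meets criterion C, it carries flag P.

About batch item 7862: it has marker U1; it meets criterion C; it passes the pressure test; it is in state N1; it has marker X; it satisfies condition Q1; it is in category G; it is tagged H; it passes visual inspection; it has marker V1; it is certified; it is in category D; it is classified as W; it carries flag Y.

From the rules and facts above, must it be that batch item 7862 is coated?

No

Forward chaining from the given facts derives: carries flag W1, satisfies condition H1, is in category U, has attribute F1, is tagged T1, is in state J1, has attribute Z, is in category M1, carries flag E, is shipped, is marked for recall, meets spec, is heat-treated, carries flag P, has attribute A, is in state J, has marker F, is anodized, is classified as D1, has attribute N, has attribute K, is from supplier B, has a calibration stamp, is tagged Q, meets criterion B, requires rework.
No rule has "it is coated" as its conclusion, and it is not among the given facts.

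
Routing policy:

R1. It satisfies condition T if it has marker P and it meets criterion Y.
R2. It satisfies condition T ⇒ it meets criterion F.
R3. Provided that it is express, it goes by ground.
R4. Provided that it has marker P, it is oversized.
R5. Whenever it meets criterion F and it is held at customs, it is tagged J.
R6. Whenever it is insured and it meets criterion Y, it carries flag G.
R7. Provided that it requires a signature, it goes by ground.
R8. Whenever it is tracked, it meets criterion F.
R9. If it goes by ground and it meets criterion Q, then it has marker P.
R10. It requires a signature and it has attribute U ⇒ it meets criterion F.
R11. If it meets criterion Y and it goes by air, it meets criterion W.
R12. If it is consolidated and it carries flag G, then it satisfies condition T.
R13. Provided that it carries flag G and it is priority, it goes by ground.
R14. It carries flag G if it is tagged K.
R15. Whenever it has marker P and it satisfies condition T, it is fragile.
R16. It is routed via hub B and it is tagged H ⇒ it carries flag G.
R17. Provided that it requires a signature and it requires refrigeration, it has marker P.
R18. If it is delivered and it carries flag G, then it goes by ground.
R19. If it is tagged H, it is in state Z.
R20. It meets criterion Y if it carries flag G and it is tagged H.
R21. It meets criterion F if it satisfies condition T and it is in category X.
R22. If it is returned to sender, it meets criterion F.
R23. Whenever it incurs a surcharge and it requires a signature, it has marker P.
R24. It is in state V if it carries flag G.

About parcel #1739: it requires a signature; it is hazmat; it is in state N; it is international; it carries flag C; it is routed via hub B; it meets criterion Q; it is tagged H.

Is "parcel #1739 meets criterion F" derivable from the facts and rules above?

By R7 (it requires a signature): it goes by ground.
By R9 (it goes by ground, it meets criterion Q): it has marker P.
By R16 (it is routed via hub B, it is tagged H): it carries flag G.
By R20 (it carries flag G, it is tagged H): it meets criterion Y.
By R1 (it has marker P, it meets criterion Y): it satisfies condition T.
By R2 (it satisfies condition T): it meets criterion F.

Yes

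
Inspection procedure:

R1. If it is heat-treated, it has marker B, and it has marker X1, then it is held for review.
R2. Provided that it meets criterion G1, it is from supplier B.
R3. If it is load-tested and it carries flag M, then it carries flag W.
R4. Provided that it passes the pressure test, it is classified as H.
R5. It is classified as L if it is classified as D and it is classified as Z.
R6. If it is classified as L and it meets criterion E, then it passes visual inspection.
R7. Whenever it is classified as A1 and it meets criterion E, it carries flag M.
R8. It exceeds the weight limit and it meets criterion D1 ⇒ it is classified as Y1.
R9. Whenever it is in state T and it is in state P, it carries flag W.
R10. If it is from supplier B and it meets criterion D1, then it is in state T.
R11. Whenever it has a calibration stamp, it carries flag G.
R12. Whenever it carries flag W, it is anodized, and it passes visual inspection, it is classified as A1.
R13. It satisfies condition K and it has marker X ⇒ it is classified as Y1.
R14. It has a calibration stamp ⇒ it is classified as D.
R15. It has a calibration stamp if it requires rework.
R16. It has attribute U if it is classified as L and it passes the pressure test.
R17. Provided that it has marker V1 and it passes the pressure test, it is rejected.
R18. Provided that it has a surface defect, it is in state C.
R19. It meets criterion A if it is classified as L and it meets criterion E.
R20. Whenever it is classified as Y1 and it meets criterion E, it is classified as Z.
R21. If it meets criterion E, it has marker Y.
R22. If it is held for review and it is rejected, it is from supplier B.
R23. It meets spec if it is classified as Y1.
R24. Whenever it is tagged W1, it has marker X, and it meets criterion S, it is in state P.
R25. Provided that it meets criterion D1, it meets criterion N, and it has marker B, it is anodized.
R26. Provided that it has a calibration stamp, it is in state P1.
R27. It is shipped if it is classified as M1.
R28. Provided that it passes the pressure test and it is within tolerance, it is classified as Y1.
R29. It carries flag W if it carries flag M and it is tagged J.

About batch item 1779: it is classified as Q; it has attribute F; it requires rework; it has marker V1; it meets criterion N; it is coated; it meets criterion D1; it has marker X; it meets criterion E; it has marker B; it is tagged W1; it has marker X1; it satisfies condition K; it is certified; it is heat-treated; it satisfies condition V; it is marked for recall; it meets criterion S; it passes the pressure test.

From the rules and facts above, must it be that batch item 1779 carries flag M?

By R1 (it is heat-treated, it has marker B, it has marker X1): it is held for review.
By R13 (it satisfies condition K, it has marker X): it is classified as Y1.
By R15 (it requires rework): it has a calibration stamp.
By R17 (it has marker V1, it passes the pressure test): it is rejected.
By R20 (it is classified as Y1, it meets criterion E): it is classified as Z.
By R22 (it is held for review, it is rejected): it is from supplier B.
By R24 (it is tagged W1, it has marker X, it meets criterion S): it is in state P.
By R25 (it meets criterion D1, it meets criterion N, it has marker B): it is anodized.
By R10 (it is from supplier B, it meets criterion D1): it is in state T.
By R14 (it has a calibration stamp): it is classified as D.
By R5 (it is classified as D, it is classified as Z): it is classified as L.
By R6 (it is classified as L, it meets criterion E): it passes visual inspection.
By R9 (it is in state T, it is in state P): it carries flag W.
By R12 (it carries flag W, it is anodized, it passes visual inspection): it is classified as A1.
By R7 (it is classified as A1, it meets criterion E): it carries flag M.

Yes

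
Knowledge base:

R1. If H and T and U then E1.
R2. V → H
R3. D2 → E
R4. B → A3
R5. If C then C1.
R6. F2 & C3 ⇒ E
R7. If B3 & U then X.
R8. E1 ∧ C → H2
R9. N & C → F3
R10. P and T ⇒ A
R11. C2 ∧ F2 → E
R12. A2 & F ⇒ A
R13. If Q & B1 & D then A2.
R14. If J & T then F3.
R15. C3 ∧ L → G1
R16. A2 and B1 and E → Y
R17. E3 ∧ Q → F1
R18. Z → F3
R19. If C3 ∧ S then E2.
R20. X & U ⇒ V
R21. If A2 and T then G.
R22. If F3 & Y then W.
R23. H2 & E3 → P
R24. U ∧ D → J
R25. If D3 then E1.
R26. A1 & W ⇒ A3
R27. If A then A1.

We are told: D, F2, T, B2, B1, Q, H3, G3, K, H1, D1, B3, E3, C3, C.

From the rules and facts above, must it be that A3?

No

Forward chaining from the given facts derives: C1, E, A2, Y, F1, G.
Rules concluding A3: R4 needs B; R26 needs A1 — none of these are established.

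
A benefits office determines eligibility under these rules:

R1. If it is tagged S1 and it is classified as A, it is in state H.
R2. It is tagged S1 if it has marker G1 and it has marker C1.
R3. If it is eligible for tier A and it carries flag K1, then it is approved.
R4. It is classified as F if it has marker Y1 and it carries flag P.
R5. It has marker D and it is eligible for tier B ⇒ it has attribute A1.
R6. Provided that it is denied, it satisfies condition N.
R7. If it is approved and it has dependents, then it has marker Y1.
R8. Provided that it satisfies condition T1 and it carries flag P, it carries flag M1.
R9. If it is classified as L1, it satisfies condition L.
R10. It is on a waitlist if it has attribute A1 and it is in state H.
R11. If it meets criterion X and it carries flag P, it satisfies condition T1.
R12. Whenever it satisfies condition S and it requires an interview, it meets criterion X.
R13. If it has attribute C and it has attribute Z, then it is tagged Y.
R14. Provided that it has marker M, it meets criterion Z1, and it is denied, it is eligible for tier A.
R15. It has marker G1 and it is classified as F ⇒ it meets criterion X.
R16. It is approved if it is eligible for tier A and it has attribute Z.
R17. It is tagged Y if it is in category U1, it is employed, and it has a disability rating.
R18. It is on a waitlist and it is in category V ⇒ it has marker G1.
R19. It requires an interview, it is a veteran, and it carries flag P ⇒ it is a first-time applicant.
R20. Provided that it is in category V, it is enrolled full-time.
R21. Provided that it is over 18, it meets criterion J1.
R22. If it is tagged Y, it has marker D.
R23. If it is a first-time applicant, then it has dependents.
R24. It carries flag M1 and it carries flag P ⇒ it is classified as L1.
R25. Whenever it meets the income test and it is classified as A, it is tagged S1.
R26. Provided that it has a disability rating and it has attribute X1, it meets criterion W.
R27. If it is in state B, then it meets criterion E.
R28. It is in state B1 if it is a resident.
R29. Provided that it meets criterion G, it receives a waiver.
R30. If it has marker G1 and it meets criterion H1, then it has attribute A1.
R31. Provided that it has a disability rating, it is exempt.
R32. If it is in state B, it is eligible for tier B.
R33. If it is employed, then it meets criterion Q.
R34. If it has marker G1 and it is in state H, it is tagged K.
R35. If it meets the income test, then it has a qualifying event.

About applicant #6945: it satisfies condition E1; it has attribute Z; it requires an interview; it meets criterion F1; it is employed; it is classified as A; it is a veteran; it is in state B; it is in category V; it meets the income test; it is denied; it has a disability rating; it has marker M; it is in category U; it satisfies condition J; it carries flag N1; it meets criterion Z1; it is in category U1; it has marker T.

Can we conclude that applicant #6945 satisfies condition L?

Forward chaining from the given facts derives: satisfies condition N, is eligible for tier A, is approved, is tagged Y, is enrolled full-time, has marker D, is tagged S1, meets criterion E, is exempt, is eligible for tier B, meets criterion Q, has a qualifying event, is in state H, has attribute A1, is on a waitlist, has marker G1, is tagged K.
The only rule concluding "it satisfies condition L" is R9, which needs "it is classified as L1"; that is never established.

No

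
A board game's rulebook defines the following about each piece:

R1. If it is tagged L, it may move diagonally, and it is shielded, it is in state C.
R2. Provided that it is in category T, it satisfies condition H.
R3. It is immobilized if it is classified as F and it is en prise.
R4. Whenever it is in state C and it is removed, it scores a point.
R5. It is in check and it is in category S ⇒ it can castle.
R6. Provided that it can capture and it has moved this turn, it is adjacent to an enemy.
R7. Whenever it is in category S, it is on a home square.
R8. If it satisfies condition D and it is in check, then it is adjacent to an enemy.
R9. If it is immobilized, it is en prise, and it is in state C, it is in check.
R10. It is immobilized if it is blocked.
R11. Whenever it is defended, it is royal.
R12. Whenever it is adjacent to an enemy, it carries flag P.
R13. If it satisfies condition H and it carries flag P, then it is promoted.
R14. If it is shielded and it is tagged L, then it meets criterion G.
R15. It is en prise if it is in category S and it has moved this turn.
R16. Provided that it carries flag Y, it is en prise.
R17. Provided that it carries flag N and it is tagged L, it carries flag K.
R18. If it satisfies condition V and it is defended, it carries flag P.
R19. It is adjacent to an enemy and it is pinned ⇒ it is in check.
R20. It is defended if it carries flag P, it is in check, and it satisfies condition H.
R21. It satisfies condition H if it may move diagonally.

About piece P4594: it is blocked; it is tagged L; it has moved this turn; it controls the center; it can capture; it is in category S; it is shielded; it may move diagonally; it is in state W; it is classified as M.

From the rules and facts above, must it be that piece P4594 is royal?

Yes

By R1 (it is tagged L, it may move diagonally, it is shielded): it is in state C.
By R6 (it can capture, it has moved this turn): it is adjacent to an enemy.
By R10 (it is blocked): it is immobilized.
By R12 (it is adjacent to an enemy): it carries flag P.
By R15 (it is in category S, it has moved this turn): it is en prise.
By R21 (it may move diagonally): it satisfies condition H.
By R9 (it is immobilized, it is en prise, it is in state C): it is in check.
By R20 (it carries flag P, it is in check, it satisfies condition H): it is defended.
By R11 (it is defended): it is royal.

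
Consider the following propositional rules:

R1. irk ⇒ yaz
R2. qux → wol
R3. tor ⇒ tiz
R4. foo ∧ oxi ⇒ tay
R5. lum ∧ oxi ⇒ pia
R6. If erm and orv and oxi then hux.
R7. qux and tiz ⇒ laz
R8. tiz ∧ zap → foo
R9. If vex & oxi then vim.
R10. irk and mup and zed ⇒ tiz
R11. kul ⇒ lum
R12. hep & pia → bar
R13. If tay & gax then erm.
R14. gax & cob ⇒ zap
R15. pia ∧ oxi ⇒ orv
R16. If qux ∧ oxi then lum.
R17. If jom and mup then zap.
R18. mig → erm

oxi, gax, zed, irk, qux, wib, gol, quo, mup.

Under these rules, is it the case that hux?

No

Forward chaining from the given facts derives: yaz, wol, tiz, lum, pia, laz, orv.
The only rule concluding hux is R6, which needs erm; that is never established.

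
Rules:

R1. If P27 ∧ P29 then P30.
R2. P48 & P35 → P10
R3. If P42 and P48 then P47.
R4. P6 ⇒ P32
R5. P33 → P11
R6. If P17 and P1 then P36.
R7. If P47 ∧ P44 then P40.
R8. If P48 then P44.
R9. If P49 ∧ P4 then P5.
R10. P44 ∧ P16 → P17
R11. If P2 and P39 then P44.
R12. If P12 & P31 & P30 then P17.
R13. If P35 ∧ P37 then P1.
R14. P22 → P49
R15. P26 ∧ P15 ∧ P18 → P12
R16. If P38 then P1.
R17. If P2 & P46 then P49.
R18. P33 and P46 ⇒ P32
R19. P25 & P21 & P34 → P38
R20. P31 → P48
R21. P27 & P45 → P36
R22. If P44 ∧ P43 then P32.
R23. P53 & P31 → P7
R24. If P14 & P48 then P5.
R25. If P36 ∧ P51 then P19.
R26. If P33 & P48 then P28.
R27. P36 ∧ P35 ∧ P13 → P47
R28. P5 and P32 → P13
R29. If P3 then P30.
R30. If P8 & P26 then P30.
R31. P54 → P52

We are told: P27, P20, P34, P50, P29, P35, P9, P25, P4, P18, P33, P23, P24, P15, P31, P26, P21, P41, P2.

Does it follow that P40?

Forward chaining from the given facts derives: P30, P11, P12, P38, P48, P28, P10, P44, P17, P1, P36.
The only rule concluding P40 is R7, which needs P47; that is never established.

No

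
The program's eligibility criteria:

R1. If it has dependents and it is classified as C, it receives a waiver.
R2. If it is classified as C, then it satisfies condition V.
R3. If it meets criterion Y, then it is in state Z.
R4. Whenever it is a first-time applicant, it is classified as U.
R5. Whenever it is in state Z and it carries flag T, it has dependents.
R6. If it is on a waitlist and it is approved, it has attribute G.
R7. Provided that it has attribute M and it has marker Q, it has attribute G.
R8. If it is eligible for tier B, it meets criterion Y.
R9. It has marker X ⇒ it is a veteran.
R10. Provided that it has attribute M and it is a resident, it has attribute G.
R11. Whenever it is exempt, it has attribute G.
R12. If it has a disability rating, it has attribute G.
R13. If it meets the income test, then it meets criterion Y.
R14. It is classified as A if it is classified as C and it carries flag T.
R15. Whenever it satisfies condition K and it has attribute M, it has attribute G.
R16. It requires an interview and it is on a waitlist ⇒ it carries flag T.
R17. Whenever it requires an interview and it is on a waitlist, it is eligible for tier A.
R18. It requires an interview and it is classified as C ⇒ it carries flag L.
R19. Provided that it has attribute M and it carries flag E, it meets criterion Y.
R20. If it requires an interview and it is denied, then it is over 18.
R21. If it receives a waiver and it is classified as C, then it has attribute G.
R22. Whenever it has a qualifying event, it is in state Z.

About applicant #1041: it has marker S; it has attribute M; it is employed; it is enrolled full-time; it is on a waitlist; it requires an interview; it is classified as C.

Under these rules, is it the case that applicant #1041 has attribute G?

No

Forward chaining from the given facts derives: satisfies condition V, carries flag T, is eligible for tier A, carries flag L, is classified as A.
Rules concluding "it has attribute G": R6 needs "it is approved"; R7 needs "it has marker Q"; R10 needs "it is a resident"; R11 needs "it is exempt"; R12 needs "it has a disability rating"; R15 needs "it satisfies condition K"; R21 needs "it receives a waiver" — none of these are established.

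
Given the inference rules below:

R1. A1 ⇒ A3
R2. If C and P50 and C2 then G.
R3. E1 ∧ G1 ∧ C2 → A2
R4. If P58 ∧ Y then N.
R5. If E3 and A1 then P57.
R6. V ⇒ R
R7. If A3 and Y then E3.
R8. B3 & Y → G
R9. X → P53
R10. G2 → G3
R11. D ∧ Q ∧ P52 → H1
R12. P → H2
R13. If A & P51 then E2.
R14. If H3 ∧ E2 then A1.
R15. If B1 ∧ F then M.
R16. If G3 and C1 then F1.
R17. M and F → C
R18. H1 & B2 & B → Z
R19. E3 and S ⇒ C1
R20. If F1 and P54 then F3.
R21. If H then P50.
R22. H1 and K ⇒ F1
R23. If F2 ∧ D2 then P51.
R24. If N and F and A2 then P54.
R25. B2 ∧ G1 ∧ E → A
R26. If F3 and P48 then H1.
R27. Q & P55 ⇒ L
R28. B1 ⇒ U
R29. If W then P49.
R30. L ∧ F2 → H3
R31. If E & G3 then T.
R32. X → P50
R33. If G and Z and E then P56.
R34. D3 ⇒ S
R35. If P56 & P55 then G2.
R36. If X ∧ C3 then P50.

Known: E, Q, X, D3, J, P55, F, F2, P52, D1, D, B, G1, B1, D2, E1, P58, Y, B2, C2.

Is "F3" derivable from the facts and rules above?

Yes

A2  (by R3: E1, G1, C2)
N  (by R4: P58, Y)
H1  (by R11: D, Q, P52)
M  (by R15: B1, F)
C  (by R17: M, F)
Z  (by R18: H1, B2, B)
P51  (by R23: F2, D2)
P54  (by R24: N, F, A2)
A  (by R25: B2, G1, E)
L  (by R27: Q, P55)
H3  (by R30: L, F2)
P50  (by R32: X)
S  (by R34: D3)
G  (by R2: C, P50, C2)
E2  (by R13: A, P51)
A1  (by R14: H3, E2)
P56  (by R33: G, Z, E)
G2  (by R35: P56, P55)
A3  (by R1: A1)
E3  (by R7: A3, Y)
G3  (by R10: G2)
C1  (by R19: E3, S)
F1  (by R16: G3, C1)
F3  (by R20: F1, P54)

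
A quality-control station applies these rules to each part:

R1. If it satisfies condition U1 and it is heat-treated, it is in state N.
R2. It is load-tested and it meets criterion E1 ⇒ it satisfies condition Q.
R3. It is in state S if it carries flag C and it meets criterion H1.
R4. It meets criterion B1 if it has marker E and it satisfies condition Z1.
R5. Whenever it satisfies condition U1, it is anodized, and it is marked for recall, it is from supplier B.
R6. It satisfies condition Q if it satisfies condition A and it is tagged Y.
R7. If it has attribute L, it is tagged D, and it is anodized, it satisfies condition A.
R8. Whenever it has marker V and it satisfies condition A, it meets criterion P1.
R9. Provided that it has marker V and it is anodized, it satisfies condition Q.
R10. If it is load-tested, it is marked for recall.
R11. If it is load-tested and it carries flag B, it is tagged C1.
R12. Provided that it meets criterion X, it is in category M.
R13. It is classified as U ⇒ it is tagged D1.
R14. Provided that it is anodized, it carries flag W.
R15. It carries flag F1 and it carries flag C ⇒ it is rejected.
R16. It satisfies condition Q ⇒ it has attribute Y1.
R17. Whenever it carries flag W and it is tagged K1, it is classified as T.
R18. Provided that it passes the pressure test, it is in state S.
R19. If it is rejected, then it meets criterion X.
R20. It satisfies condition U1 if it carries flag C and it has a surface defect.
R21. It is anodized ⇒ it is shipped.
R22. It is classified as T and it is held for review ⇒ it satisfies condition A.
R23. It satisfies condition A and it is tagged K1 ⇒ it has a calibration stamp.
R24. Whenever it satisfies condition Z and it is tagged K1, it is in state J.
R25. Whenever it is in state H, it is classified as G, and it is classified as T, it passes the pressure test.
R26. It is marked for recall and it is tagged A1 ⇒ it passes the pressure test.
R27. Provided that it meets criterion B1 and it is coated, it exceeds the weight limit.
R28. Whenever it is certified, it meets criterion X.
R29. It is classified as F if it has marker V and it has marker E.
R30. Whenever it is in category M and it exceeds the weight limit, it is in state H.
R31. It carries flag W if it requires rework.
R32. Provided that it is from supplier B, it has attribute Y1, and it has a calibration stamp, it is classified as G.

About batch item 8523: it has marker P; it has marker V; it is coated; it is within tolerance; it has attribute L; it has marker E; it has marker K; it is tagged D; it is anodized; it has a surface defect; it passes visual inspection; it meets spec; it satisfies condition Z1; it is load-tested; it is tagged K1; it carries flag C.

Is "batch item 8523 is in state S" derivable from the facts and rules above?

No

Forward chaining from the given facts derives: meets criterion B1, satisfies condition A, meets criterion P1, satisfies condition Q, is marked for recall, carries flag W, has attribute Y1, is classified as T, satisfies condition U1, is shipped, has a calibration stamp, exceeds the weight limit, is classified as F, is from supplier B, is classified as G.
Rules concluding "it is in state S": R3 needs "it meets criterion H1"; R18 needs "it passes the pressure test" — none of these are established.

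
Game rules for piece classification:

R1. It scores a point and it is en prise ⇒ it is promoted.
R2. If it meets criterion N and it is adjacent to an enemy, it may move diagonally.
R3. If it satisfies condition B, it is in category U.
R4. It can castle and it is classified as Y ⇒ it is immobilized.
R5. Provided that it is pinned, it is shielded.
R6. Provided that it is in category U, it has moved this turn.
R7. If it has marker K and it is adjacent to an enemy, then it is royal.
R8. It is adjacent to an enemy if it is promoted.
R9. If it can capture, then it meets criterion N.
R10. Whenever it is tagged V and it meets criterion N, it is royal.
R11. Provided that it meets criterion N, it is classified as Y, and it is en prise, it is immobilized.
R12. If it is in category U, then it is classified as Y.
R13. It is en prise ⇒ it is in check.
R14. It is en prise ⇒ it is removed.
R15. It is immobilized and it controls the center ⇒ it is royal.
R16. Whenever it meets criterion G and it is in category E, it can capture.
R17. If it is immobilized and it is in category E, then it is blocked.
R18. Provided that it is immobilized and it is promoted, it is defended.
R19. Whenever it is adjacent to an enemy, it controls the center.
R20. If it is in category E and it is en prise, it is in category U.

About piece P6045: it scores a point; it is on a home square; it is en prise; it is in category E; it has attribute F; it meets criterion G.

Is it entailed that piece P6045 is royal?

By R1 (it scores a point, it is en prise): it is promoted.
By R8 (it is promoted): it is adjacent to an enemy.
By R16 (it meets criterion G, it is in category E): it can capture.
By R19 (it is adjacent to an enemy): it controls the center.
By R20 (it is in category E, it is en prise): it is in category U.
By R9 (it can capture): it meets criterion N.
By R12 (it is in category U): it is classified as Y.
By R11 (it meets criterion N, it is classified as Y, it is en prise): it is immobilized.
By R15 (it is immobilized, it controls the center): it is royal.

Yes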